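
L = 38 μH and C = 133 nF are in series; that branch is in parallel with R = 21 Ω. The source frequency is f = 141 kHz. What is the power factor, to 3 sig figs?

0.768

ω = 2πf = 885900 rad/s
X_L = ωL = 33.7 Ω
X_C = 1/(ωC) = 8.49 Ω
Branch 1: Z₁ = R = 21.0 Ω
Branch 2 (series LC): Z₂ = j(X_L − X_C) = j25.2 Ω
Parallel: Z = Z₁Z₂/(Z₁+Z₂), |Z| = 16.1 Ω, ∠Z = 39.8°
cos φ = cos(39.8°) = 0.768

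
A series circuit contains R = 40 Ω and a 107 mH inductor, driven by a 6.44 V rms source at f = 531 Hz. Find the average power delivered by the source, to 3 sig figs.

12.9 mW

ω = 2πf = 3336 rad/s
X_L = ωL = 357 Ω
Z = 40.0 + j357 Ω
|Z| = √(40.0² + 357²) = 359 Ω
∠Z = arctan(357/40.0) = 83.6°
I = V/|Z| = 17.9 mA
P = VI cos φ = 6.44 × 0.0179 × cos(83.6°) = 12.9 mW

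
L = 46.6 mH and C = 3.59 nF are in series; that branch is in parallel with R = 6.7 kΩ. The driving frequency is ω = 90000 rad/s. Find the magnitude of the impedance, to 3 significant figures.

1080 Ω

X_L = ωL = 4190 Ω
X_C = 1/(ωC) = 3100 Ω
Branch 1: Z₁ = R = 6700 Ω
Branch 2 (series LC): Z₂ = j(X_L − X_C) = j1100 Ω
Parallel: Z = Z₁Z₂/(Z₁+Z₂), |Z| = 1080 Ω, ∠Z = 80.7°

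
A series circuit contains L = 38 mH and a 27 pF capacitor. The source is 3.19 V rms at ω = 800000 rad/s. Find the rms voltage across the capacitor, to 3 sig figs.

9.29 V

X_L = ωL = 30400 Ω
X_C = 1/(ωC) = 46300 Ω
Net reactance X = X_L − X_C = -15900 Ω
Z = − j15900 Ω
|Z| = √(0² + 15900²) = 15900 Ω
I = V/|Z| = 201 μA
V_C = I·|Z_C| = 0.000201 × 46300 = 9.29 V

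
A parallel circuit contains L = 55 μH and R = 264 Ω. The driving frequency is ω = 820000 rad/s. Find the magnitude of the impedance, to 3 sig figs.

X_L = ωL = 45.1 Ω
Parallel: admittances add. Y = 1/R + 1/(jωL)
Y = (0.00379 − j0.0222) S
|Y| = 0.0225 S → |Z| = 1/|Y| = 44.5 Ω, ∠Z = −∠Y = 80.3°

44.5 Ω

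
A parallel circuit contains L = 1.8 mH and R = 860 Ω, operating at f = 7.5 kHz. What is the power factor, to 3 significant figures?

ω = 2πf = 47120 rad/s
X_L = ωL = 84.8 Ω
Parallel: admittances add. Y = 1/R + 1/(jωL)
Y = (0.00116 − j0.0118) S
|Y| = 0.0118 S → |Z| = 1/|Y| = 84.4 Ω, ∠Z = −∠Y = 84.4°
cos φ = cos(84.4°) = 0.0982

0.0982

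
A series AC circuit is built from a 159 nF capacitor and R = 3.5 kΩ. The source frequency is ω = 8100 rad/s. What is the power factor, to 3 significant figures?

X_C = 1/(ωC) = 776 Ω
Z = 3500 − j776 Ω
|Z| = √(3500² + 776²) = 3590 Ω
∠Z = arctan(-776/3500) = -12.5°
cos φ = cos(-12.5°) = 0.976

0.976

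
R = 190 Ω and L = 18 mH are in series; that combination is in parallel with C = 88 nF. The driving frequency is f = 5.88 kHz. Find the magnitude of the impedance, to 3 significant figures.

ω = 2πf = 36950 rad/s
X_L = ωL = 665 Ω
X_C = 1/(ωC) = 308 Ω
Branch 1 (R+jX_L): Z₁ = 190 + j665 Ω, |Z₁| = 692 Ω
Branch 2 (−jX_C): Z₂ = −j308 Ω
Parallel: Z = Z₁Z₂/(Z₁+Z₂), |Z| = 526 Ω, ∠Z = -78.0°

526 Ω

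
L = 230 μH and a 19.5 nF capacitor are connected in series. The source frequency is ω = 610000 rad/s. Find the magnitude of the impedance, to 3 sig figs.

56.2 Ω

X_L = ωL = 140 Ω
X_C = 1/(ωC) = 84.1 Ω
Net reactance X = X_L − X_C = 56.2 Ω
Z = j56.2 Ω
|Z| = √(0² + 56.2²) = 56.2 Ω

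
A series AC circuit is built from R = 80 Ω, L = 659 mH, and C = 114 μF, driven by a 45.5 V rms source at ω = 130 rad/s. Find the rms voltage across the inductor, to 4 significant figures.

47.51 V

X_L = ωL = 85.67 Ω
X_C = 1/(ωC) = 67.48 Ω
Net reactance X = X_L − X_C = 18.19 Ω
Z = 80.00 + j18.19 Ω
|Z| = √(80.00² + 18.19²) = 82.04 Ω
I = V/|Z| = 554.6 mA
V_L = I·|Z_L| = 0.5546 × 85.67 = 47.51 V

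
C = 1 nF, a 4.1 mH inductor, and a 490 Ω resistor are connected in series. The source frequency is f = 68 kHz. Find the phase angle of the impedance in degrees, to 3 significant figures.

-50.2°

ω = 2πf = 427300 rad/s
X_L = ωL = 1750 Ω
X_C = 1/(ωC) = 2340 Ω
Net reactance X = X_L − X_C = -589 Ω
Z = 490 − j589 Ω
|Z| = √(490² + 589²) = 766 Ω
∠Z = arctan(-589/490) = -50.2°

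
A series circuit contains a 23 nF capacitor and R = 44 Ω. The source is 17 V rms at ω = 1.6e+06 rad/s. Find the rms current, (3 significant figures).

329 mA

X_C = 1/(ωC) = 27.2 Ω
Z = 44.0 − j27.2 Ω
|Z| = √(44.0² + 27.2²) = 51.7 Ω
I = V/|Z| = 17/51.7 = 329 mA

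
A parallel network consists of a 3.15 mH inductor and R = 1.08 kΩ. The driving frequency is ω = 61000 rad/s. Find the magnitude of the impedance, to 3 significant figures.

189 Ω

X_L = ωL = 192 Ω
Parallel: admittances add. Y = 1/R + 1/(jωL)
Y = (0.000926 − j0.00520) S
|Y| = 0.00529 S → |Z| = 1/|Y| = 189 Ω, ∠Z = −∠Y = 79.9°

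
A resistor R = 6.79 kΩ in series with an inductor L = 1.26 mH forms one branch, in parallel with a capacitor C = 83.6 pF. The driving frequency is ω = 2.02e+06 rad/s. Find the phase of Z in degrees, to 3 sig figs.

-43.0°

X_L = ωL = 2550 Ω
X_C = 1/(ωC) = 5920 Ω
Branch 1 (R+jX_L): Z₁ = 6790 + j2550 Ω, |Z₁| = 7250 Ω
Branch 2 (−jX_C): Z₂ = −j5920 Ω
Parallel: Z = Z₁Z₂/(Z₁+Z₂), |Z| = 5660 Ω, ∠Z = -43.0°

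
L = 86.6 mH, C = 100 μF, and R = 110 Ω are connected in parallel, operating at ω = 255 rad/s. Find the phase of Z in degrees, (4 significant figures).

X_L = ωL = 22.08 Ω
X_C = 1/(ωC) = 39.22 Ω
Parallel: admittances add. Y = 1/R + 1/(jωL) + jωC
Y = (0.009091 − j0.01978) S
|Y| = 0.02177 S → |Z| = 1/|Y| = 45.93 Ω, ∠Z = −∠Y = 65.32°

65.32°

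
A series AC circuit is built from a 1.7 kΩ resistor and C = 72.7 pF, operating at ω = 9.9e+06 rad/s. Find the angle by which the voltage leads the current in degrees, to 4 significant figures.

-39.26°

X_C = 1/(ωC) = 1389 Ω
Z = 1700 − j1389 Ω
|Z| = √(1700² + 1389²) = 2196 Ω
∠Z = arctan(-1389/1700) = -39.26°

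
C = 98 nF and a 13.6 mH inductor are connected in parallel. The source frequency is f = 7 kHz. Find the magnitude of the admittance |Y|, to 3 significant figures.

2.64 mS

ω = 2πf = 43980 rad/s
X_L = ωL = 598 Ω
X_C = 1/(ωC) = 232 Ω
Parallel: admittances add. Y = 1/(jωL) + jωC
Y = (0 + j0.00264) S
|Y| = 0.00264 S → |Z| = 1/|Y| = 379 Ω, ∠Z = −∠Y = -90.0°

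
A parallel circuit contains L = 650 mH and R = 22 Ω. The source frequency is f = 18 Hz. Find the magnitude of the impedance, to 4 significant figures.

ω = 2πf = 113.1 rad/s
X_L = ωL = 73.51 Ω
Parallel: admittances add. Y = 1/R + 1/(jωL)
Y = (0.04545 − j0.01360) S
|Y| = 0.04745 S → |Z| = 1/|Y| = 21.08 Ω, ∠Z = −∠Y = 16.66°

21.08 Ω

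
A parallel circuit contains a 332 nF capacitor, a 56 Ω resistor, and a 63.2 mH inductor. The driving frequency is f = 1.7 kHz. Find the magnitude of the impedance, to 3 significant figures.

ω = 2πf = 10680 rad/s
X_L = ωL = 675 Ω
X_C = 1/(ωC) = 282 Ω
Parallel: admittances add. Y = 1/R + 1/(jωL) + jωC
Y = (0.0179 + j0.00206) S
|Y| = 0.0180 S → |Z| = 1/|Y| = 55.6 Ω, ∠Z = −∠Y = -6.60°

55.6 Ω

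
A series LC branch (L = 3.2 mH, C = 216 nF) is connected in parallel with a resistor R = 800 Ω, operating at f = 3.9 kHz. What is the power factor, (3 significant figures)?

ω = 2πf = 24500 rad/s
X_L = ωL = 78.4 Ω
X_C = 1/(ωC) = 189 Ω
Branch 1: Z₁ = R = 800 Ω
Branch 2 (series LC): Z₂ = j(X_L − X_C) = −j111 Ω
Parallel: Z = Z₁Z₂/(Z₁+Z₂), |Z| = 109 Ω, ∠Z = -82.1°
cos φ = cos(-82.1°) = 0.137

0.137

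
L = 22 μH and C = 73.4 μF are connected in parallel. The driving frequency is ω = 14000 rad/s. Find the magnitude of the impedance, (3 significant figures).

0.451 Ω

X_L = ωL = 0.308 Ω
X_C = 1/(ωC) = 0.973 Ω
Parallel: admittances add. Y = 1/(jωL) + jωC
Y = (0 − j2.22) S
|Y| = 2.22 S → |Z| = 1/|Y| = 0.451 Ω, ∠Z = −∠Y = 90.0°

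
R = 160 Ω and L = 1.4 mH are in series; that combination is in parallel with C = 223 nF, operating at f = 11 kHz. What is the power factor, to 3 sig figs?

ω = 2πf = 69120 rad/s
X_L = ωL = 96.8 Ω
X_C = 1/(ωC) = 64.9 Ω
Branch 1 (R+jX_L): Z₁ = 160 + j96.8 Ω, |Z₁| = 187 Ω
Branch 2 (−jX_C): Z₂ = −j64.9 Ω
Parallel: Z = Z₁Z₂/(Z₁+Z₂), |Z| = 74.4 Ω, ∠Z = -70.1°
cos φ = cos(-70.1°) = 0.340

0.340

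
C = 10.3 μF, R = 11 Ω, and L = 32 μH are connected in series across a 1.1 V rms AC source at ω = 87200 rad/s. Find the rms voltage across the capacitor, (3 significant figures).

X_L = ωL = 2.79 Ω
X_C = 1/(ωC) = 1.11 Ω
Net reactance X = X_L − X_C = 1.68 Ω
Z = 11.0 + j1.68 Ω
|Z| = √(11.0² + 1.68²) = 11.1 Ω
I = V/|Z| = 98.9 mA
V_C = I·|Z_C| = 0.0989 × 1.11 = 0.110 V

0.110 V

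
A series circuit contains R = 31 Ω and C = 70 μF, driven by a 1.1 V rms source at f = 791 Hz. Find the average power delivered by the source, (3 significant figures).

38.7 mW

ω = 2πf = 4970 rad/s
X_C = 1/(ωC) = 2.87 Ω
Z = 31.0 − j2.87 Ω
|Z| = √(31.0² + 2.87²) = 31.1 Ω
∠Z = arctan(-2.87/31.0) = -5.30°
I = V/|Z| = 35.3 mA
P = VI cos φ = 1.1 × 0.0353 × cos(-5.30°) = 38.7 mW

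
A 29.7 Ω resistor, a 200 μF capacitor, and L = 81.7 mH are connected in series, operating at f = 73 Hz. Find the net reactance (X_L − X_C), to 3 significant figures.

26.6 Ω

ω = 2πf = 458.7 rad/s
X_L = ωL = 37.5 Ω
X_C = 1/(ωC) = 10.9 Ω
X = 37.5 − 10.9 = 26.6 Ω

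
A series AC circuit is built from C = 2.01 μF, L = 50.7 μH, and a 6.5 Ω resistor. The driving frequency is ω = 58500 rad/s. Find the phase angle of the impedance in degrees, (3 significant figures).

X_L = ωL = 2.97 Ω
X_C = 1/(ωC) = 8.50 Ω
Net reactance X = X_L − X_C = -5.54 Ω
Z = 6.50 − j5.54 Ω
|Z| = √(6.50² + 5.54²) = 8.54 Ω
∠Z = arctan(-5.54/6.50) = -40.4°

-40.4°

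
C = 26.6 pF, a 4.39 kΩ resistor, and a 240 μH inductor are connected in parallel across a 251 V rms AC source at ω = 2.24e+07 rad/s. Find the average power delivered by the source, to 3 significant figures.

14.4 W

X_L = ωL = 5380 Ω
X_C = 1/(ωC) = 1680 Ω
Parallel: admittances add. Y = 1/R + 1/(jωL) + jωC
Y = (0.000228 + j0.000410) S
|Y| = 0.000469 S → |Z| = 1/|Y| = 2130 Ω, ∠Z = −∠Y = -60.9°
I = V/|Z| = 118 mA
P = VI cos φ = 251 × 0.118 × cos(-60.9°) = 14.4 W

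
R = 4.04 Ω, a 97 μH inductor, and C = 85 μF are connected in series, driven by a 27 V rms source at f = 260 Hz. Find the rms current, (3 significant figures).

ω = 2πf = 1634 rad/s
X_L = ωL = 0.158 Ω
X_C = 1/(ωC) = 7.20 Ω
Net reactance X = X_L − X_C = -7.04 Ω
Z = 4.04 − j7.04 Ω
|Z| = √(4.04² + 7.04²) = 8.12 Ω
I = V/|Z| = 27/8.12 = 3.33 A

3.33 A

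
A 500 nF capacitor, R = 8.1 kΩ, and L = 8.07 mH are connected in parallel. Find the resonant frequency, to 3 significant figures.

ω₀ = 1/√(LC) = 1/√(0.00807 × 5e-07) = 15740 rad/s
f₀ = ω₀/(2π) = 2.51 kHz

2.51 kHz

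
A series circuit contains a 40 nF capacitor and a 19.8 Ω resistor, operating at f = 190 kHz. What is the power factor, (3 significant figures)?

ω = 2πf = 1.194e+06 rad/s
X_C = 1/(ωC) = 20.9 Ω
Z = 19.8 − j20.9 Ω
|Z| = √(19.8² + 20.9²) = 28.8 Ω
∠Z = arctan(-20.9/19.8) = -46.6°
cos φ = cos(-46.6°) = 0.687

0.687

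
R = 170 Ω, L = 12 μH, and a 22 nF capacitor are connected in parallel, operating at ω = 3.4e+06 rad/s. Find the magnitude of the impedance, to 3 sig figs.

19.7 Ω

X_L = ωL = 40.8 Ω
X_C = 1/(ωC) = 13.4 Ω
Parallel: admittances add. Y = 1/R + 1/(jωL) + jωC
Y = (0.00588 + j0.0503) S
|Y| = 0.0506 S → |Z| = 1/|Y| = 19.7 Ω, ∠Z = −∠Y = -83.3°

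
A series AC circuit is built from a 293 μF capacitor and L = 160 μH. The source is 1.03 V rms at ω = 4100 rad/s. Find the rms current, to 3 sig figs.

5.84 A

X_L = ωL = 0.656 Ω
X_C = 1/(ωC) = 0.832 Ω
Net reactance X = X_L − X_C = -0.176 Ω
Z = − j0.176 Ω
|Z| = √(0² + 0.176²) = 0.176 Ω
I = V/|Z| = 1.03/0.176 = 5.84 A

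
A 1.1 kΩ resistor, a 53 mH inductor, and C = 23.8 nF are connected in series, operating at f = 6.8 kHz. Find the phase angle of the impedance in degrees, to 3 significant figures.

49.3°

ω = 2πf = 42730 rad/s
X_L = ωL = 2260 Ω
X_C = 1/(ωC) = 983 Ω
Net reactance X = X_L − X_C = 1280 Ω
Z = 1100 + j1280 Ω
|Z| = √(1100² + 1280²) = 1690 Ω
∠Z = arctan(1280/1100) = 49.3°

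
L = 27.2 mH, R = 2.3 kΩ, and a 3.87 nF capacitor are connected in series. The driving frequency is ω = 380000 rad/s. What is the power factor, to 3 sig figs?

0.232

X_L = ωL = 10300 Ω
X_C = 1/(ωC) = 680 Ω
Net reactance X = X_L − X_C = 9660 Ω
Z = 2300 + j9660 Ω
|Z| = √(2300² + 9660²) = 9930 Ω
∠Z = arctan(9660/2300) = 76.6°
cos φ = cos(76.6°) = 0.232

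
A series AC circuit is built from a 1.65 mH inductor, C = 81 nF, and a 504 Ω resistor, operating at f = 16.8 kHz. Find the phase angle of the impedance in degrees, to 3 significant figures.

ω = 2πf = 105600 rad/s
X_L = ωL = 174 Ω
X_C = 1/(ωC) = 117 Ω
Net reactance X = X_L − X_C = 57.2 Ω
Z = 504 + j57.2 Ω
|Z| = √(504² + 57.2²) = 507 Ω
∠Z = arctan(57.2/504) = 6.48°

6.48°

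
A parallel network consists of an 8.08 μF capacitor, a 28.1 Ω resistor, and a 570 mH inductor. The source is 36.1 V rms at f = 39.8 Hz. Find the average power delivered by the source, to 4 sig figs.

ω = 2πf = 250.1 rad/s
X_L = ωL = 142.5 Ω
X_C = 1/(ωC) = 494.9 Ω
Parallel: admittances add. Y = 1/R + 1/(jωL) + jωC
Y = (0.03559 − j0.004995) S
|Y| = 0.03594 S → |Z| = 1/|Y| = 27.83 Ω, ∠Z = −∠Y = 7.990°
I = V/|Z| = 1.297 A
P = VI cos φ = 36.1 × 1.297 × cos(7.990°) = 46.38 W

46.38 W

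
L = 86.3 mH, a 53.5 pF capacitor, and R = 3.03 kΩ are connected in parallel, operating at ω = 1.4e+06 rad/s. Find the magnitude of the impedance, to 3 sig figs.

X_L = ωL = 121000 Ω
X_C = 1/(ωC) = 13400 Ω
Parallel: admittances add. Y = 1/R + 1/(jωL) + jωC
Y = (0.000330 + j6.66e-05) S
|Y| = 0.000337 S → |Z| = 1/|Y| = 2970 Ω, ∠Z = −∠Y = -11.4°

2970 Ω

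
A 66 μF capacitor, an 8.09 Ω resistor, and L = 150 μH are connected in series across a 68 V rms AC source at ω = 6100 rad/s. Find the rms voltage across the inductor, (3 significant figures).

7.55 V

X_L = ωL = 0.915 Ω
X_C = 1/(ωC) = 2.48 Ω
Net reactance X = X_L − X_C = -1.57 Ω
Z = 8.09 − j1.57 Ω
|Z| = √(8.09² + 1.57²) = 8.24 Ω
I = V/|Z| = 8.25 A
V_L = I·|Z_L| = 8.25 × 0.915 = 7.55 V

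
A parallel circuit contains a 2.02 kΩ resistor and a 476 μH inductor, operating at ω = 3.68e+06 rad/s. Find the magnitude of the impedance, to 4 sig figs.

X_L = ωL = 1752 Ω
Parallel: admittances add. Y = 1/R + 1/(jωL)
Y = (0.0004950 − j0.0005709) S
|Y| = 0.0007556 S → |Z| = 1/|Y| = 1323 Ω, ∠Z = −∠Y = 49.07°

1323 Ω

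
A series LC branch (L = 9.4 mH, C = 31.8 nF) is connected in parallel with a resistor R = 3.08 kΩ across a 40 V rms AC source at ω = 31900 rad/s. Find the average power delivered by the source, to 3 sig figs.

X_L = ωL = 300 Ω
X_C = 1/(ωC) = 986 Ω
Branch 1: Z₁ = R = 3080 Ω
Branch 2 (series LC): Z₂ = j(X_L − X_C) = −j686 Ω
Parallel: Z = Z₁Z₂/(Z₁+Z₂), |Z| = 670 Ω, ∠Z = -77.4°
I = V/|Z| = 59.7 mA
P = VI cos φ = 40 × 0.0597 × cos(-77.4°) = 519 mW

519 mW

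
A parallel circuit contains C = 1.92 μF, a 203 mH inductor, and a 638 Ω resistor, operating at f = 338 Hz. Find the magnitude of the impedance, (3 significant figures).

ω = 2πf = 2124 rad/s
X_L = ωL = 431 Ω
X_C = 1/(ωC) = 245 Ω
Parallel: admittances add. Y = 1/R + 1/(jωL) + jωC
Y = (0.00157 + j0.00176) S
|Y| = 0.00236 S → |Z| = 1/|Y| = 425 Ω, ∠Z = −∠Y = -48.3°

425 Ω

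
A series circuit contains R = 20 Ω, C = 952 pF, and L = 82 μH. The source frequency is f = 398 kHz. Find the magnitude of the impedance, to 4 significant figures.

215.9 Ω

ω = 2πf = 2.501e+06 rad/s
X_L = ωL = 205.1 Ω
X_C = 1/(ωC) = 420.0 Ω
Net reactance X = X_L − X_C = -215.0 Ω
Z = 20.00 − j215.0 Ω
|Z| = √(20.00² + 215.0²) = 215.9 Ω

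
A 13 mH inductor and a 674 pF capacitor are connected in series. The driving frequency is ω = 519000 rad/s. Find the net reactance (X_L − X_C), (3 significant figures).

X_L = ωL = 6750 Ω
X_C = 1/(ωC) = 2860 Ω
X = 6750 − 2860 = 3890 Ω

3890 Ω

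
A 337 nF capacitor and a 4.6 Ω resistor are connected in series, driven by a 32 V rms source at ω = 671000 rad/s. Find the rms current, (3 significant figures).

5.01 A

X_C = 1/(ωC) = 4.42 Ω
Z = 4.60 − j4.42 Ω
|Z| = √(4.60² + 4.42²) = 6.38 Ω
I = V/|Z| = 32/6.38 = 5.01 A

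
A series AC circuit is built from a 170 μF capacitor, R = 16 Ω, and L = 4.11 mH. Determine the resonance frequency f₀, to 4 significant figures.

ω₀ = 1/√(LC) = 1/√(0.00411 × 0.00017) = 1196 rad/s
f₀ = ω₀/(2π) = 190.4 Hz

190.4 Hz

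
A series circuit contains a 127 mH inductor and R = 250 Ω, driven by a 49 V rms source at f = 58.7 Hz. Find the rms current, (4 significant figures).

192.6 mA

ω = 2πf = 368.8 rad/s
X_L = ωL = 46.84 Ω
Z = 250.0 + j46.84 Ω
|Z| = √(250.0² + 46.84²) = 254.4 Ω
I = V/|Z| = 49/254.4 = 192.6 mA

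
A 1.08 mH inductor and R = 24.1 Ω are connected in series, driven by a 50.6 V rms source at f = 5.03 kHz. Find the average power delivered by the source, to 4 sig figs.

ω = 2πf = 31600 rad/s
X_L = ωL = 34.13 Ω
Z = 24.10 + j34.13 Ω
|Z| = √(24.10² + 34.13²) = 41.78 Ω
∠Z = arctan(34.13/24.10) = 54.78°
I = V/|Z| = 1.211 A
P = VI cos φ = 50.6 × 1.211 × cos(54.78°) = 35.34 W

35.34 W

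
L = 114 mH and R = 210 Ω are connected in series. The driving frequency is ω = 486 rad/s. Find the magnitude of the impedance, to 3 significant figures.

X_L = ωL = 55.4 Ω
Z = 210 + j55.4 Ω
|Z| = √(210² + 55.4²) = 217 Ω

217 Ω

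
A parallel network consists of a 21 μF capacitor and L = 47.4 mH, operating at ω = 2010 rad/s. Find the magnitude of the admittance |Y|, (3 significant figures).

X_L = ωL = 95.3 Ω
X_C = 1/(ωC) = 23.7 Ω
Parallel: admittances add. Y = 1/(jωL) + jωC
Y = (0 + j0.0317) S
|Y| = 0.0317 S → |Z| = 1/|Y| = 31.5 Ω, ∠Z = −∠Y = -90.0°

31.7 mS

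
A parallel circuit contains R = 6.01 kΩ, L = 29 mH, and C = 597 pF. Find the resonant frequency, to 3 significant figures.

38.3 kHz

ω₀ = 1/√(LC) = 1/√(0.029 × 5.97e-10) = 240300 rad/s
f₀ = ω₀/(2π) = 38.3 kHz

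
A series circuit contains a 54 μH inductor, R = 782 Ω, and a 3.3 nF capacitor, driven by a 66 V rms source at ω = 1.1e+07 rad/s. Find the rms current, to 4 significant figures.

X_L = ωL = 594.0 Ω
X_C = 1/(ωC) = 27.55 Ω
Net reactance X = X_L − X_C = 566.5 Ω
Z = 782.0 + j566.5 Ω
|Z| = √(782.0² + 566.5²) = 965.6 Ω
I = V/|Z| = 66/965.6 = 68.35 mA

68.35 mA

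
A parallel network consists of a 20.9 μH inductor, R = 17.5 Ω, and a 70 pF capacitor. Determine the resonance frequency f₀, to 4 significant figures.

4.161 MHz

ω₀ = 1/√(LC) = 1/√(2.09e-05 × 7e-11) = 2.614e+07 rad/s
f₀ = ω₀/(2π) = 4.161 MHz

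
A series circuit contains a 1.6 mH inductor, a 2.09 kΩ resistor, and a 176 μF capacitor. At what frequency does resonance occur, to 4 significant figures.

ω₀ = 1/√(LC) = 1/√(0.0016 × 0.000176) = 1884 rad/s
f₀ = ω₀/(2π) = 299.9 Hz

299.9 Hz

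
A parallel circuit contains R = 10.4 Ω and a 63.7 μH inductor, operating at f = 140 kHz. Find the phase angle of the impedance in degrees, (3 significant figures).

10.5°

ω = 2πf = 879600 rad/s
X_L = ωL = 56.0 Ω
Parallel: admittances add. Y = 1/R + 1/(jωL)
Y = (0.0962 − j0.0178) S
|Y| = 0.0978 S → |Z| = 1/|Y| = 10.2 Ω, ∠Z = −∠Y = 10.5°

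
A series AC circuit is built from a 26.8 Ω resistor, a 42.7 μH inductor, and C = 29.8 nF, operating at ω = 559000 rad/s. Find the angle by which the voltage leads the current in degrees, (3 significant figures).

X_L = ωL = 23.9 Ω
X_C = 1/(ωC) = 60.0 Ω
Net reactance X = X_L − X_C = -36.2 Ω
Z = 26.8 − j36.2 Ω
|Z| = √(26.8² + 36.2²) = 45.0 Ω
∠Z = arctan(-36.2/26.8) = -53.5°

-53.5°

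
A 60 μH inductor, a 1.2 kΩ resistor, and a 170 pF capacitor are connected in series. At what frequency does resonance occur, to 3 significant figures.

1.58 MHz

ω₀ = 1/√(LC) = 1/√(6e-05 × 1.7e-10) = 9.901e+06 rad/s
f₀ = ω₀/(2π) = 1.58 MHz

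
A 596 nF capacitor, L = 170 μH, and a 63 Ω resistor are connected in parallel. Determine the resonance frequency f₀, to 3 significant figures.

ω₀ = 1/√(LC) = 1/√(0.00017 × 5.96e-07) = 99350 rad/s
f₀ = ω₀/(2π) = 15.8 kHz

15.8 kHz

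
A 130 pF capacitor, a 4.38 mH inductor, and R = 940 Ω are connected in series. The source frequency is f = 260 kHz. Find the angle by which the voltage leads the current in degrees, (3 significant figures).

69.0°

ω = 2πf = 1.634e+06 rad/s
X_L = ωL = 7160 Ω
X_C = 1/(ωC) = 4710 Ω
Net reactance X = X_L − X_C = 2450 Ω
Z = 940 + j2450 Ω
|Z| = √(940² + 2450²) = 2620 Ω
∠Z = arctan(2450/940) = 69.0°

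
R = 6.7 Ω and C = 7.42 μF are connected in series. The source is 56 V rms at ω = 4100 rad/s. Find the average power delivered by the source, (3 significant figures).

X_C = 1/(ωC) = 32.9 Ω
Z = 6.70 − j32.9 Ω
|Z| = √(6.70² + 32.9²) = 33.5 Ω
∠Z = arctan(-32.9/6.70) = -78.5°
I = V/|Z| = 1.67 A
P = VI cos φ = 56 × 1.67 × cos(-78.5°) = 18.7 W

18.7 W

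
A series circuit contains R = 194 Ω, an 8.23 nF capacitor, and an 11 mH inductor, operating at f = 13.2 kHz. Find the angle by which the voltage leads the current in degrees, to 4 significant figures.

-70.66°

ω = 2πf = 82940 rad/s
X_L = ωL = 912.3 Ω
X_C = 1/(ωC) = 1465 Ω
Net reactance X = X_L − X_C = -552.7 Ω
Z = 194.0 − j552.7 Ω
|Z| = √(194.0² + 552.7²) = 585.8 Ω
∠Z = arctan(-552.7/194.0) = -70.66°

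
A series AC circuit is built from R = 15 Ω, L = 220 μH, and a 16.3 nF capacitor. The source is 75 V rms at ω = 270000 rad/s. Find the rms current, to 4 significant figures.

X_L = ωL = 59.40 Ω
X_C = 1/(ωC) = 227.2 Ω
Net reactance X = X_L − X_C = -167.8 Ω
Z = 15.00 − j167.8 Ω
|Z| = √(15.00² + 167.8²) = 168.5 Ω
I = V/|Z| = 75/168.5 = 445.1 mA

445.1 mA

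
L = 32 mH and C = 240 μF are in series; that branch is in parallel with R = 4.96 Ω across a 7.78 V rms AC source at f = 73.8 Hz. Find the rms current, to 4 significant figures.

2.056 A

ω = 2πf = 463.7 rad/s
X_L = ωL = 14.84 Ω
X_C = 1/(ωC) = 8.986 Ω
Branch 1: Z₁ = R = 4.960 Ω
Branch 2 (series LC): Z₂ = j(X_L − X_C) = j5.853 Ω
Parallel: Z = Z₁Z₂/(Z₁+Z₂), |Z| = 3.784 Ω, ∠Z = 40.28°
I = V/|Z| = 7.78/3.784 = 2.056 A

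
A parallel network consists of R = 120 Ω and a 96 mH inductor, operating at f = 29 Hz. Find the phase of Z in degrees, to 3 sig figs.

ω = 2πf = 182.2 rad/s
X_L = ωL = 17.5 Ω
Parallel: admittances add. Y = 1/R + 1/(jωL)
Y = (0.00833 − j0.0572) S
|Y| = 0.0578 S → |Z| = 1/|Y| = 17.3 Ω, ∠Z = −∠Y = 81.7°

81.7°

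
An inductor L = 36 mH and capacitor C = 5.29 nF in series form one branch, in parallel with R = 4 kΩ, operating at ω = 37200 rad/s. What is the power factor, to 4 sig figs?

0.6832

X_L = ωL = 1339 Ω
X_C = 1/(ωC) = 5082 Ω
Branch 1: Z₁ = R = 4000 Ω
Branch 2 (series LC): Z₂ = j(X_L − X_C) = −j3742 Ω
Parallel: Z = Z₁Z₂/(Z₁+Z₂), |Z| = 2733 Ω, ∠Z = -46.91°
cos φ = cos(-46.91°) = 0.6832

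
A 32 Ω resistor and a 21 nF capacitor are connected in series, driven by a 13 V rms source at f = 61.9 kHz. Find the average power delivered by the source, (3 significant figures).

338 mW

ω = 2πf = 388900 rad/s
X_C = 1/(ωC) = 122 Ω
Z = 32.0 − j122 Ω
|Z| = √(32.0² + 122²) = 127 Ω
∠Z = arctan(-122/32.0) = -75.4°
I = V/|Z| = 103 mA
P = VI cos φ = 13 × 0.103 × cos(-75.4°) = 338 mW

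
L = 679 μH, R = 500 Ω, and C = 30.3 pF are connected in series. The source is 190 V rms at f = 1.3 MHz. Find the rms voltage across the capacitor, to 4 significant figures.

483.9 V

ω = 2πf = 8.168e+06 rad/s
X_L = ωL = 5546 Ω
X_C = 1/(ωC) = 4040 Ω
Net reactance X = X_L − X_C = 1506 Ω
Z = 500.0 + j1506 Ω
|Z| = √(500.0² + 1506²) = 1587 Ω
I = V/|Z| = 119.8 mA
V_C = I·|Z_C| = 0.1198 × 4040 = 483.9 V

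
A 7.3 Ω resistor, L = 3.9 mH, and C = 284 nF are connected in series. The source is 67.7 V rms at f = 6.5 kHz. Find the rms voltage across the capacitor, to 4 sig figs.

ω = 2πf = 40840 rad/s
X_L = ωL = 159.3 Ω
X_C = 1/(ωC) = 86.22 Ω
Net reactance X = X_L − X_C = 73.06 Ω
Z = 7.300 + j73.06 Ω
|Z| = √(7.300² + 73.06²) = 73.43 Ω
I = V/|Z| = 922.0 mA
V_C = I·|Z_C| = 0.9220 × 86.22 = 79.49 V

79.49 V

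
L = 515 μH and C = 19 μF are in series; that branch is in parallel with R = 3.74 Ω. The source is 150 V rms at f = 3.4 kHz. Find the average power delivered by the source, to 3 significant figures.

ω = 2πf = 21360 rad/s
X_L = ωL = 11.0 Ω
X_C = 1/(ωC) = 2.46 Ω
Branch 1: Z₁ = R = 3.74 Ω
Branch 2 (series LC): Z₂ = j(X_L − X_C) = j8.54 Ω
Parallel: Z = Z₁Z₂/(Z₁+Z₂), |Z| = 3.43 Ω, ∠Z = 23.7°
I = V/|Z| = 43.8 A
P = VI cos φ = 150 × 43.8 × cos(23.7°) = 6.02 kW

6.02 kW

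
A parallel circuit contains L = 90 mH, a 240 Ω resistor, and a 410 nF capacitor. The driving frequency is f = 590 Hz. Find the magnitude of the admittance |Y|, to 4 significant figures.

4.421 mS

ω = 2πf = 3707 rad/s
X_L = ωL = 333.6 Ω
X_C = 1/(ωC) = 657.9 Ω
Parallel: admittances add. Y = 1/R + 1/(jωL) + jωC
Y = (0.004167 − j0.001477) S
|Y| = 0.004421 S → |Z| = 1/|Y| = 226.2 Ω, ∠Z = −∠Y = 19.52°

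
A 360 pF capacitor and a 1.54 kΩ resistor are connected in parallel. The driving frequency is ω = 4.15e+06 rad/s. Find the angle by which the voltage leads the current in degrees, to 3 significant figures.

X_C = 1/(ωC) = 669 Ω
Parallel: admittances add. Y = 1/R + jωC
Y = (0.000649 + j0.00149) S
|Y| = 0.00163 S → |Z| = 1/|Y| = 614 Ω, ∠Z = −∠Y = -66.5°

-66.5°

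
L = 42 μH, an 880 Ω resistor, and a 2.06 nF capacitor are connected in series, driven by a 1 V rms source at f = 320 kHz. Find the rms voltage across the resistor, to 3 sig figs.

ω = 2πf = 2.011e+06 rad/s
X_L = ωL = 84.4 Ω
X_C = 1/(ωC) = 241 Ω
Net reactance X = X_L − X_C = -157 Ω
Z = 880 − j157 Ω
|Z| = √(880² + 157²) = 894 Ω
I = V/|Z| = 1.12 mA
V_R = I·|Z_R| = 0.00112 × 880 = 0.984 V

0.984 V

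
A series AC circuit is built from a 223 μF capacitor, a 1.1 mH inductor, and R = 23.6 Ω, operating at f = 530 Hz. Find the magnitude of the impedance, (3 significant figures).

23.7 Ω

ω = 2πf = 3330 rad/s
X_L = ωL = 3.66 Ω
X_C = 1/(ωC) = 1.35 Ω
Net reactance X = X_L − X_C = 2.32 Ω
Z = 23.6 + j2.32 Ω
|Z| = √(23.6² + 2.32²) = 23.7 Ω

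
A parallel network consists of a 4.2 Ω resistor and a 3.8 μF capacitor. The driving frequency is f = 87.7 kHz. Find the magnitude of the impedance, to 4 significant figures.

ω = 2πf = 551000 rad/s
X_C = 1/(ωC) = 0.4776 Ω
Parallel: admittances add. Y = 1/R + jωC
Y = (0.2381 + j2.094) S
|Y| = 2.107 S → |Z| = 1/|Y| = 0.4745 Ω, ∠Z = −∠Y = -83.51°

0.4745 Ω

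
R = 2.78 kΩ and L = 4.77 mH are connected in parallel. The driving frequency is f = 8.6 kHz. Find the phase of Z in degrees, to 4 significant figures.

84.70°

ω = 2πf = 54040 rad/s
X_L = ωL = 257.7 Ω
Parallel: admittances add. Y = 1/R + 1/(jωL)
Y = (0.0003597 − j0.003880) S
|Y| = 0.003896 S → |Z| = 1/|Y| = 256.6 Ω, ∠Z = −∠Y = 84.70°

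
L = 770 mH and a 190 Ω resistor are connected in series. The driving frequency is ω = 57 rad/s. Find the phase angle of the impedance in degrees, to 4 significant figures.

13.01°

X_L = ωL = 43.89 Ω
Z = 190.0 + j43.89 Ω
|Z| = √(190.0² + 43.89²) = 195.0 Ω
∠Z = arctan(43.89/190.0) = 13.01°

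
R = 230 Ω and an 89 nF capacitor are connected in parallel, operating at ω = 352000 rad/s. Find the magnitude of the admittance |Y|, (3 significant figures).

31.6 mS

X_C = 1/(ωC) = 31.9 Ω
Parallel: admittances add. Y = 1/R + jωC
Y = (0.00435 + j0.0313) S
|Y| = 0.0316 S → |Z| = 1/|Y| = 31.6 Ω, ∠Z = −∠Y = -82.1°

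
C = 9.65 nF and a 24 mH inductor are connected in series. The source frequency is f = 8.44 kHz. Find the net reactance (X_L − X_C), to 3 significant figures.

ω = 2πf = 53030 rad/s
X_L = ωL = 1270 Ω
X_C = 1/(ωC) = 1950 Ω
X = 1270 − 1950 = -681 Ω

-681 Ω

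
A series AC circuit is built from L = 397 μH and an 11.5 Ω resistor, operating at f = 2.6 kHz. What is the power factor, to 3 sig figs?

0.871

ω = 2πf = 16340 rad/s
X_L = ωL = 6.49 Ω
Z = 11.5 + j6.49 Ω
|Z| = √(11.5² + 6.49²) = 13.2 Ω
∠Z = arctan(6.49/11.5) = 29.4°
cos φ = cos(29.4°) = 0.871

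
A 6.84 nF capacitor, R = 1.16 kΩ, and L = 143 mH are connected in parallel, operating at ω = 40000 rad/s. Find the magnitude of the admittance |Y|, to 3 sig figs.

868 μS

X_L = ωL = 5720 Ω
X_C = 1/(ωC) = 3650 Ω
Parallel: admittances add. Y = 1/R + 1/(jωL) + jωC
Y = (0.000862 + j9.88e-05) S
|Y| = 0.000868 S → |Z| = 1/|Y| = 1150 Ω, ∠Z = −∠Y = -6.54°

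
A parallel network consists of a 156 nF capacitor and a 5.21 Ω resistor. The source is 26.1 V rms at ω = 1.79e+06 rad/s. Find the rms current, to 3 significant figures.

8.84 A

X_C = 1/(ωC) = 3.58 Ω
Parallel: admittances add. Y = 1/R + jωC
Y = (0.192 + j0.279) S
|Y| = 0.339 S → |Z| = 1/|Y| = 2.95 Ω, ∠Z = −∠Y = -55.5°
I = V/|Z| = 26.1/2.95 = 8.84 A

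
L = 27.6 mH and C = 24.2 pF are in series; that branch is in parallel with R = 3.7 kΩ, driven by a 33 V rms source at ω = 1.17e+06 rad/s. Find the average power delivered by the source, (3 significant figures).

294 mW

X_L = ωL = 32300 Ω
X_C = 1/(ωC) = 35300 Ω
Branch 1: Z₁ = R = 3700 Ω
Branch 2 (series LC): Z₂ = j(X_L − X_C) = −j3030 Ω
Parallel: Z = Z₁Z₂/(Z₁+Z₂), |Z| = 2340 Ω, ∠Z = -50.7°
I = V/|Z| = 14.1 mA
P = VI cos φ = 33 × 0.0141 × cos(-50.7°) = 294 mW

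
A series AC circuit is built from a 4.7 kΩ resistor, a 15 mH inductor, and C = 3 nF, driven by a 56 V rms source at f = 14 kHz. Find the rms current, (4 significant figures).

ω = 2πf = 87960 rad/s
X_L = ωL = 1319 Ω
X_C = 1/(ωC) = 3789 Ω
Net reactance X = X_L − X_C = -2470 Ω
Z = 4700 − j2470 Ω
|Z| = √(4700² + 2470²) = 5309 Ω
I = V/|Z| = 56/5309 = 10.55 mA

10.55 mA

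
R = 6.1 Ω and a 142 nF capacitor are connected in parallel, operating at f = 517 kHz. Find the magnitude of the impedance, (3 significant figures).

2.04 Ω

ω = 2πf = 3.248e+06 rad/s
X_C = 1/(ωC) = 2.17 Ω
Parallel: admittances add. Y = 1/R + jωC
Y = (0.164 + j0.461) S
|Y| = 0.490 S → |Z| = 1/|Y| = 2.04 Ω, ∠Z = −∠Y = -70.4°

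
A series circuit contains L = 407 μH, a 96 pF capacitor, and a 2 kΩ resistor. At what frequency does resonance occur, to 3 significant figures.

805 kHz

ω₀ = 1/√(LC) = 1/√(0.000407 × 9.6e-11) = 5.059e+06 rad/s
f₀ = ω₀/(2π) = 805 kHz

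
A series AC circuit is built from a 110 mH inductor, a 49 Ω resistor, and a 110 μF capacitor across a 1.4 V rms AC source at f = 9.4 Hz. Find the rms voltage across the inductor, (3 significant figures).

0.0585 V

ω = 2πf = 59.06 rad/s
X_L = ωL = 6.50 Ω
X_C = 1/(ωC) = 154 Ω
Net reactance X = X_L − X_C = -147 Ω
Z = 49.0 − j147 Ω
|Z| = √(49.0² + 147²) = 155 Ω
I = V/|Z| = 9.01 mA
V_L = I·|Z_L| = 0.00901 × 6.50 = 0.0585 V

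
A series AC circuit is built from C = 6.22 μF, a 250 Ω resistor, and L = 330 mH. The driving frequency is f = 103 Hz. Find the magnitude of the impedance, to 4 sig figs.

252.4 Ω

ω = 2πf = 647.2 rad/s
X_L = ωL = 213.6 Ω
X_C = 1/(ωC) = 248.4 Ω
Net reactance X = X_L − X_C = -34.86 Ω
Z = 250.0 − j34.86 Ω
|Z| = √(250.0² + 34.86²) = 252.4 Ω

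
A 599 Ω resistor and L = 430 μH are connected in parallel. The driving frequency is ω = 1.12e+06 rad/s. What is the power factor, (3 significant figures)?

0.627

X_L = ωL = 482 Ω
Parallel: admittances add. Y = 1/R + 1/(jωL)
Y = (0.00167 − j0.00208) S
|Y| = 0.00266 S → |Z| = 1/|Y| = 375 Ω, ∠Z = −∠Y = 51.2°
cos φ = cos(51.2°) = 0.627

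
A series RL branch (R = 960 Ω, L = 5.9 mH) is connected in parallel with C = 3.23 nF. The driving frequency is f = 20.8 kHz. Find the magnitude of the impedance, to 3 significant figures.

1560 Ω

ω = 2πf = 130700 rad/s
X_L = ωL = 771 Ω
X_C = 1/(ωC) = 2370 Ω
Branch 1 (R+jX_L): Z₁ = 960 + j771 Ω, |Z₁| = 1230 Ω
Branch 2 (−jX_C): Z₂ = −j2370 Ω
Parallel: Z = Z₁Z₂/(Z₁+Z₂), |Z| = 1560 Ω, ∠Z = 7.77°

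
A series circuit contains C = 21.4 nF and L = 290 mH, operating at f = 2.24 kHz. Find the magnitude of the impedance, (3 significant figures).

761 Ω

ω = 2πf = 14070 rad/s
X_L = ωL = 4080 Ω
X_C = 1/(ωC) = 3320 Ω
Net reactance X = X_L − X_C = 761 Ω
Z = j761 Ω
|Z| = √(0² + 761²) = 761 Ω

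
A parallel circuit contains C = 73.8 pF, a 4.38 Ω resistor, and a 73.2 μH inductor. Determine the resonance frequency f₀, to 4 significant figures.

ω₀ = 1/√(LC) = 1/√(7.32e-05 × 7.38e-11) = 1.361e+07 rad/s
f₀ = ω₀/(2π) = 2.165 MHz

2.165 MHz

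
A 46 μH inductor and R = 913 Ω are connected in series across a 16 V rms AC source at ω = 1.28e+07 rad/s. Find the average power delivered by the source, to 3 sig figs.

198 mW

X_L = ωL = 589 Ω
Z = 913 + j589 Ω
|Z| = √(913² + 589²) = 1090 Ω
∠Z = arctan(589/913) = 32.8°
I = V/|Z| = 14.7 mA
P = VI cos φ = 16 × 0.0147 × cos(32.8°) = 198 mW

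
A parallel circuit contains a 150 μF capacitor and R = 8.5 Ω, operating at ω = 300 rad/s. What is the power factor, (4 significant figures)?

0.9340

X_C = 1/(ωC) = 22.22 Ω
Parallel: admittances add. Y = 1/R + jωC
Y = (0.1176 + j0.04500) S
|Y| = 0.1260 S → |Z| = 1/|Y| = 7.939 Ω, ∠Z = −∠Y = -20.93°
cos φ = cos(-20.93°) = 0.9340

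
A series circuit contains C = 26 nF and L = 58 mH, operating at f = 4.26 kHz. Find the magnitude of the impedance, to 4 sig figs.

115.5 Ω

ω = 2πf = 26770 rad/s
X_L = ωL = 1552 Ω
X_C = 1/(ωC) = 1437 Ω
Net reactance X = X_L − X_C = 115.5 Ω
Z = j115.5 Ω
|Z| = √(0² + 115.5²) = 115.5 Ω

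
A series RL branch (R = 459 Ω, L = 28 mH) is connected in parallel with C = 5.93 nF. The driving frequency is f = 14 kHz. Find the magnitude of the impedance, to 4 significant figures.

ω = 2πf = 87960 rad/s
X_L = ωL = 2463 Ω
X_C = 1/(ωC) = 1917 Ω
Branch 1 (R+jX_L): Z₁ = 459.0 + j2463 Ω, |Z₁| = 2505 Ω
Branch 2 (−jX_C): Z₂ = −j1917 Ω
Parallel: Z = Z₁Z₂/(Z₁+Z₂), |Z| = 6734 Ω, ∠Z = -60.50°

6734 Ω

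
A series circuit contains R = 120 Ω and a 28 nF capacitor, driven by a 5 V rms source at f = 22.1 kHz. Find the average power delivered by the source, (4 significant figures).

37.24 mW

ω = 2πf = 138900 rad/s
X_C = 1/(ωC) = 257.2 Ω
Z = 120.0 − j257.2 Ω
|Z| = √(120.0² + 257.2²) = 283.8 Ω
∠Z = arctan(-257.2/120.0) = -64.99°
I = V/|Z| = 17.62 mA
P = VI cos φ = 5 × 0.01762 × cos(-64.99°) = 37.24 mW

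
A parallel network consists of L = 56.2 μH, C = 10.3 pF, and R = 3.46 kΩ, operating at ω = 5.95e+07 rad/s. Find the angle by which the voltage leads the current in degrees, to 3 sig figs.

-47.4°

X_L = ωL = 3340 Ω
X_C = 1/(ωC) = 1630 Ω
Parallel: admittances add. Y = 1/R + 1/(jωL) + jωC
Y = (0.000289 + j0.000314) S
|Y| = 0.000427 S → |Z| = 1/|Y| = 2340 Ω, ∠Z = −∠Y = -47.4°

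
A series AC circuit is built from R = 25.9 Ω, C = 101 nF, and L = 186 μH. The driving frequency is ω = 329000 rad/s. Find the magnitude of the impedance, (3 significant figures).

40.5 Ω

X_L = ωL = 61.2 Ω
X_C = 1/(ωC) = 30.1 Ω
Net reactance X = X_L − X_C = 31.1 Ω
Z = 25.9 + j31.1 Ω
|Z| = √(25.9² + 31.1²) = 40.5 Ω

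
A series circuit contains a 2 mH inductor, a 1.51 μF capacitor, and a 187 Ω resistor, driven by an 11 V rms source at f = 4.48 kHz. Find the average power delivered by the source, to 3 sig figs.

ω = 2πf = 28150 rad/s
X_L = ωL = 56.3 Ω
X_C = 1/(ωC) = 23.5 Ω
Net reactance X = X_L − X_C = 32.8 Ω
Z = 187 + j32.8 Ω
|Z| = √(187² + 32.8²) = 190 Ω
∠Z = arctan(32.8/187) = 9.94°
I = V/|Z| = 57.9 mA
P = VI cos φ = 11 × 0.0579 × cos(9.94°) = 628 mW

628 mW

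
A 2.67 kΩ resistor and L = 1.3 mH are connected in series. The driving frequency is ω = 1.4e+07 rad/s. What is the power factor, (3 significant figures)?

X_L = ωL = 18200 Ω
Z = 2670 + j18200 Ω
|Z| = √(2670² + 18200²) = 18400 Ω
∠Z = arctan(18200/2670) = 81.7°
cos φ = cos(81.7°) = 0.145

0.145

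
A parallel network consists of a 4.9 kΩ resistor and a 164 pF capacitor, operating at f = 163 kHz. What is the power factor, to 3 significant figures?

0.772

ω = 2πf = 1.024e+06 rad/s
X_C = 1/(ωC) = 5950 Ω
Parallel: admittances add. Y = 1/R + jωC
Y = (0.000204 + j0.000168) S
|Y| = 0.000264 S → |Z| = 1/|Y| = 3780 Ω, ∠Z = −∠Y = -39.5°
cos φ = cos(-39.5°) = 0.772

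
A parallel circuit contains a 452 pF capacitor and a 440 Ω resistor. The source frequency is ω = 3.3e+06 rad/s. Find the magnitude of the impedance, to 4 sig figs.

367.9 Ω

X_C = 1/(ωC) = 670.4 Ω
Parallel: admittances add. Y = 1/R + jωC
Y = (0.002273 + j0.001492) S
|Y| = 0.002718 S → |Z| = 1/|Y| = 367.9 Ω, ∠Z = −∠Y = -33.28°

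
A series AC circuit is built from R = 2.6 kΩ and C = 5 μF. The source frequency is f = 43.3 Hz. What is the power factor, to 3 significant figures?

0.962

ω = 2πf = 272.1 rad/s
X_C = 1/(ωC) = 735 Ω
Z = 2600 − j735 Ω
|Z| = √(2600² + 735²) = 2700 Ω
∠Z = arctan(-735/2600) = -15.8°
cos φ = cos(-15.8°) = 0.962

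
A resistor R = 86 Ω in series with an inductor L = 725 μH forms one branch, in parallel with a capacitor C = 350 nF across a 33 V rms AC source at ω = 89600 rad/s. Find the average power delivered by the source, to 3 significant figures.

X_L = ωL = 65.0 Ω
X_C = 1/(ωC) = 31.9 Ω
Branch 1 (R+jX_L): Z₁ = 86.0 + j65.0 Ω, |Z₁| = 108 Ω
Branch 2 (−jX_C): Z₂ = −j31.9 Ω
Parallel: Z = Z₁Z₂/(Z₁+Z₂), |Z| = 37.3 Ω, ∠Z = -74.0°
I = V/|Z| = 885 mA
P = VI cos φ = 33 × 0.885 × cos(-74.0°) = 8.06 W

8.06 W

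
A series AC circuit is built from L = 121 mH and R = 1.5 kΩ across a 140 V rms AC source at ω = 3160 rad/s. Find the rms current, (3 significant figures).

90.4 mA

X_L = ωL = 382 Ω
Z = 1500 + j382 Ω
|Z| = √(1500² + 382²) = 1550 Ω
I = V/|Z| = 140/1550 = 90.4 mA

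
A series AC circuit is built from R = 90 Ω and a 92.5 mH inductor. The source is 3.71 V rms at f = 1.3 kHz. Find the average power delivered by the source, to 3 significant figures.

ω = 2πf = 8168 rad/s
X_L = ωL = 756 Ω
Z = 90.0 + j756 Ω
|Z| = √(90.0² + 756²) = 761 Ω
∠Z = arctan(756/90.0) = 83.2°
I = V/|Z| = 4.88 mA
P = VI cos φ = 3.71 × 0.00488 × cos(83.2°) = 2.14 mW

2.14 mW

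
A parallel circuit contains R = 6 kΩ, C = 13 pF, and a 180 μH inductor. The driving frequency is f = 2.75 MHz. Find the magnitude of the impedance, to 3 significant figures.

ω = 2πf = 1.728e+07 rad/s
X_L = ωL = 3110 Ω
X_C = 1/(ωC) = 4450 Ω
Parallel: admittances add. Y = 1/R + 1/(jωL) + jωC
Y = (0.000167 − j9.69e-05) S
|Y| = 0.000193 S → |Z| = 1/|Y| = 5190 Ω, ∠Z = −∠Y = 30.2°

5190 Ω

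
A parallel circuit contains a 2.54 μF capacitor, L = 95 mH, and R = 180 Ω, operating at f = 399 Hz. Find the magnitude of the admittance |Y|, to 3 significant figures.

5.96 mS

ω = 2πf = 2507 rad/s
X_L = ωL = 238 Ω
X_C = 1/(ωC) = 157 Ω
Parallel: admittances add. Y = 1/R + 1/(jωL) + jωC
Y = (0.00556 + j0.00217) S
|Y| = 0.00596 S → |Z| = 1/|Y| = 168 Ω, ∠Z = −∠Y = -21.3°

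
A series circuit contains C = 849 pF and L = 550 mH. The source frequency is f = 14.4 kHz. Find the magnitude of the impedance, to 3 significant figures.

36700 Ω

ω = 2πf = 90480 rad/s
X_L = ωL = 49800 Ω
X_C = 1/(ωC) = 13000 Ω
Net reactance X = X_L − X_C = 36700 Ω
Z = j36700 Ω
|Z| = √(0² + 36700²) = 36700 Ω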